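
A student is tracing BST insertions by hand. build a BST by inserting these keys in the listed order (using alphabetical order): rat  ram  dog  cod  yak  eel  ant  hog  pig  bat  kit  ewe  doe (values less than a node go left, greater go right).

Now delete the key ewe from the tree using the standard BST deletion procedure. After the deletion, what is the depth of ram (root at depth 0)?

1

rat: root
ram: left child of rat (depth 1)
dog: left child of ram (depth 2)
cod: left child of dog (depth 3)
yak: right child of rat (depth 1)
eel: right child of dog (depth 3)
ant: left child of cod (depth 4)
hog: right child of eel (depth 4)
pig: right child of hog (depth 5)
bat: right child of ant (depth 5)
kit: left child of pig (depth 6)
ewe: left child of hog (depth 5)
doe: right child of cod (depth 4)

Delete ewe (at most one child — splice it out).
After deletion, path to ram: rat → ram.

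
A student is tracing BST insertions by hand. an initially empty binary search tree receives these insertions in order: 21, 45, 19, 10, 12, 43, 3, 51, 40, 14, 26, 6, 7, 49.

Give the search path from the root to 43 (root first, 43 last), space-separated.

21 45 43

Insert 21: tree is empty, so 21 becomes the root.
Insert 45: 45 > 21 → go right. Place as right child of 21.
Insert 19: 19 < 21 → go left. Place as left child of 21.
Insert 10: 10 < 21 → go left; 10 < 19 → go left. Place as left child of 19.
Insert 12: 12 < 21 → go left; 12 < 19 → go left; 12 > 10 → go right. Place as right child of 10.
Insert 43: 43 > 21 → go right; 43 < 45 → go left. Place as left child of 45.
Insert 3: 3 < 21 → go left; 3 < 19 → go left; 3 < 10 → go left. Place as left child of 10.
Insert 51: 51 > 21 → go right; 51 > 45 → go right. Place as right child of 45.
Insert 40: 40 > 21 → go right; 40 < 45 → go left; 40 < 43 → go left. Place as left child of 43.
Insert 14: 14 < 21 → go left; 14 < 19 → go left; 14 > 10 → go right; 14 > 12 → go right. Place as right child of 12.
Insert 26: 26 > 21 → go right; 26 < 45 → go left; 26 < 43 → go left; 26 < 40 → go left. Place as left child of 40.
Insert 6: 6 < 21 → go left; 6 < 19 → go left; 6 < 10 → go left; 6 > 3 → go right. Place as right child of 3.
Insert 7: 7 < 21 → go left; 7 < 19 → go left; 7 < 10 → go left; 7 > 3 → go right; 7 > 6 → go right. Place as right child of 6.
Insert 49: 49 > 21 → go right; 49 > 45 → go right; 49 < 51 → go left. Place as left child of 51.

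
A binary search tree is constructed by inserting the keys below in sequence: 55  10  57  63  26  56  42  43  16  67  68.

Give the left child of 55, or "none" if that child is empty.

10

55: root
10: left child of 55 (depth 1)
57: right child of 55 (depth 1)
63: right child of 57 (depth 2)
26: right child of 10 (depth 2)
56: left child of 57 (depth 2)
42: right child of 26 (depth 3)
43: right child of 42 (depth 4)
16: left child of 26 (depth 3)
67: right child of 63 (depth 3)
68: right child of 67 (depth 4)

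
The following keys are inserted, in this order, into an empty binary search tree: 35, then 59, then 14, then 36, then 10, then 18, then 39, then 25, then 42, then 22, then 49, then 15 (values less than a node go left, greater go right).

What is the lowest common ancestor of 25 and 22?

35: root
59: right child of 35 (depth 1)
14: left child of 35 (depth 1)
36: left child of 59 (depth 2)
10: left child of 14 (depth 2)
18: right child of 14 (depth 2)
39: right child of 36 (depth 3)
25: right child of 18 (depth 3)
42: right child of 39 (depth 4)
22: left child of 25 (depth 4)
49: right child of 42 (depth 5)
15: left child of 18 (depth 3)

Path to 25: 35 → 14 → 18 → 25
Path to 22: 35 → 14 → 18 → 25 → 22
25 lies on both paths and is an ancestor of the other node.

25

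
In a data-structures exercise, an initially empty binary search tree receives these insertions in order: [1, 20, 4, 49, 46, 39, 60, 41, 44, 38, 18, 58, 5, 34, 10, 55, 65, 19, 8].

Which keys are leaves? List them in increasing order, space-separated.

Insert 1: tree is empty, so 1 becomes the root.
Insert 20: 20 > 1 → go right. Place as right child of 1.
Insert 4: 4 > 1 → go right; 4 < 20 → go left. Place as left child of 20.
Insert 49: 49 > 1 → go right; 49 > 20 → go right. Place as right child of 20.
Insert 46: 46 > 1 → go right; 46 > 20 → go right; 46 < 49 → go left. Place as left child of 49.
Insert 39: 39 > 1 → go right; 39 > 20 → go right; 39 < 49 → go left; 39 < 46 → go left. Place as left child of 46.
Insert 60: 60 > 1 → go right; 60 > 20 → go right; 60 > 49 → go right. Place as right child of 49.
Insert 41: 41 > 1 → go right; 41 > 20 → go right; 41 < 49 → go left; 41 < 46 → go left; 41 > 39 → go right. Place as right child of 39.
Insert 44: 44 > 1 → go right; 44 > 20 → go right; 44 < 49 → go left; 44 < 46 → go left; 44 > 39 → go right; 44 > 41 → go right. Place as right child of 41.
Insert 38: 38 > 1 → go right; 38 > 20 → go right; 38 < 49 → go left; 38 < 46 → go left; 38 < 39 → go left. Place as left child of 39.
Insert 18: 18 > 1 → go right; 18 < 20 → go left; 18 > 4 → go right. Place as right child of 4.
Insert 58: 58 > 1 → go right; 58 > 20 → go right; 58 > 49 → go right; 58 < 60 → go left. Place as left child of 60.
Insert 5: 5 > 1 → go right; 5 < 20 → go left; 5 > 4 → go right; 5 < 18 → go left. Place as left child of 18.
Insert 34: 34 > 1 → go right; 34 > 20 → go right; 34 < 49 → go left; 34 < 46 → go left; 34 < 39 → go left; 34 < 38 → go left. Place as left child of 38.
Insert 10: 10 > 1 → go right; 10 < 20 → go left; 10 > 4 → go right; 10 < 18 → go left; 10 > 5 → go right. Place as right child of 5.
Insert 55: 55 > 1 → go right; 55 > 20 → go right; 55 > 49 → go right; 55 < 60 → go left; 55 < 58 → go left. Place as left child of 58.
Insert 65: 65 > 1 → go right; 65 > 20 → go right; 65 > 49 → go right; 65 > 60 → go right. Place as right child of 60.
Insert 19: 19 > 1 → go right; 19 < 20 → go left; 19 > 4 → go right; 19 > 18 → go right. Place as right child of 18.
Insert 8: 8 > 1 → go right; 8 < 20 → go left; 8 > 4 → go right; 8 < 18 → go left; 8 > 5 → go right; 8 < 10 → go left. Place as left child of 10.

8 19 34 44 55 65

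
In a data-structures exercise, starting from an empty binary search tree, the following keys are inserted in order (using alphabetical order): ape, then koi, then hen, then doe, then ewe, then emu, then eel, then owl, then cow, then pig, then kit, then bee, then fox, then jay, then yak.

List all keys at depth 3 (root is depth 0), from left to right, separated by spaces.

ape: root
koi: right child of ape (depth 1)
hen: left child of koi (depth 2)
doe: left child of hen (depth 3)
ewe: right child of doe (depth 4)
emu: left child of ewe (depth 5)
eel: left child of emu (depth 6)
owl: right child of koi (depth 2)
cow: left child of doe (depth 4)
pig: right child of owl (depth 3)
kit: right child of hen (depth 3)
bee: left child of cow (depth 5)
fox: right child of ewe (depth 5)
jay: left child of kit (depth 4)
yak: right child of pig (depth 4)

doe kit pig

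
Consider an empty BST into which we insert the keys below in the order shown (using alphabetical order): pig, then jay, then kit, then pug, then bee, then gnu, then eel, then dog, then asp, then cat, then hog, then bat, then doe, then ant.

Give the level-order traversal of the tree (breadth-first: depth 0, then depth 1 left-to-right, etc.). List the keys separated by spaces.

pig jay pug bee kit asp gnu ant bat eel hog dog cat doe

Insert pig: tree is empty, so pig becomes the root.
Insert jay: jay < pig → go left. Place as left child of pig.
Insert kit: kit < pig → go left; kit > jay → go right. Place as right child of jay.
Insert pug: pug > pig → go right. Place as right child of pig.
Insert bee: bee < pig → go left; bee < jay → go left. Place as left child of jay.
Insert gnu: gnu < pig → go left; gnu < jay → go left; gnu > bee → go right. Place as right child of bee.
Insert eel: eel < pig → go left; eel < jay → go left; eel > bee → go right; eel < gnu → go left. Place as left child of gnu.
Insert dog: dog < pig → go left; dog < jay → go left; dog > bee → go right; dog < gnu → go left; dog < eel → go left. Place as left child of eel.
Insert asp: asp < pig → go left; asp < jay → go left; asp < bee → go left. Place as left child of bee.
Insert cat: cat < pig → go left; cat < jay → go left; cat > bee → go right; cat < gnu → go left; cat < eel → go left; cat < dog → go left. Place as left child of dog.
Insert hog: hog < pig → go left; hog < jay → go left; hog > bee → go right; hog > gnu → go right. Place as right child of gnu.
Insert bat: bat < pig → go left; bat < jay → go left; bat < bee → go left; bat > asp → go right. Place as right child of asp.
Insert doe: doe < pig → go left; doe < jay → go left; doe > bee → go right; doe < gnu → go left; doe < eel → go left; doe < dog → go left; doe > cat → go right. Place as right child of cat.
Insert ant: ant < pig → go left; ant < jay → go left; ant < bee → go left; ant < asp → go left. Place as left child of asp.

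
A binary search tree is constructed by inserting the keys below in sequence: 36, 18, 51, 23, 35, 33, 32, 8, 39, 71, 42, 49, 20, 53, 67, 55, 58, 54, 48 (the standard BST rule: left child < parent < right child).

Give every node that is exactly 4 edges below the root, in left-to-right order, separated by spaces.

Resulting structure (node: left, right):
  36: L=18, R=51
  18: L=8, R=23
  51: L=39, R=71
  23: L=20, R=35
  35: L=33, R=–
  33: L=32, R=–
  32: L=–, R=–
  8: L=–, R=–
  39: L=–, R=42
  71: L=53, R=–
  42: L=–, R=49
  49: L=48, R=–
  20: L=–, R=–
  53: L=–, R=67
  67: L=55, R=–
  55: L=54, R=58
  58: L=–, R=–
  54: L=–, R=–
  48: L=–, R=–

33 49 67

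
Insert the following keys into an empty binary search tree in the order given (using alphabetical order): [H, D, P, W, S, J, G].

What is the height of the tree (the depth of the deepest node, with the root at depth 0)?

Insert H: tree is empty, so H becomes the root.
Insert D: D < H → go left. Place as left child of H.
Insert P: P > H → go right. Place as right child of H.
Insert W: W > H → go right; W > P → go right. Place as right child of P.
Insert S: S > H → go right; S > P → go right; S < W → go left. Place as left child of W.
Insert J: J > H → go right; J < P → go left. Place as left child of P.
Insert G: G < H → go left; G > D → go right. Place as right child of D.

The deepest node is S at depth 3.

3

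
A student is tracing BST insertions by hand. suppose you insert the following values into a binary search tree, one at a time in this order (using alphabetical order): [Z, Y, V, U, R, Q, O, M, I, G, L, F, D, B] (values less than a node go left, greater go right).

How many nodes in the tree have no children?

2

Insert Z: tree is empty, so Z becomes the root.
Insert Y: Y < Z → go left. Place as left child of Z.
Insert V: V < Z → go left; V < Y → go left. Place as left child of Y.
Insert U: U < Z → go left; U < Y → go left; U < V → go left. Place as left child of V.
Insert R: R < Z → go left; R < Y → go left; R < V → go left; R < U → go left. Place as left child of U.
Insert Q: Q < Z → go left; Q < Y → go left; Q < V → go left; Q < U → go left; Q < R → go left. Place as left child of R.
Insert O: O < Z → go left; O < Y → go left; O < V → go left; O < U → go left; O < R → go left; O < Q → go left. Place as left child of Q.
Insert M: M < Z → go left; M < Y → go left; M < V → go left; M < U → go left; M < R → go left; M < Q → go left; M < O → go left. Place as left child of O.
Insert I: I < Z → go left; I < Y → go left; I < V → go left; I < U → go left; I < R → go left; I < Q → go left; I < O → go left; I < M → go left. Place as left child of M.
Insert G: G < Z → go left; G < Y → go left; G < V → go left; G < U → go left; G < R → go left; G < Q → go left; G < O → go left; G < M → go left; G < I → go left. Place as left child of I.
Insert L: L < Z → go left; L < Y → go left; L < V → go left; L < U → go left; L < R → go left; L < Q → go left; L < O → go left; L < M → go left; L > I → go right. Place as right child of I.
Insert F: F < Z → go left; F < Y → go left; F < V → go left; F < U → go left; F < R → go left; F < Q → go left; F < O → go left; F < M → go left; F < I → go left; F < G → go left. Place as left child of G.
Insert D: D < Z → go left; D < Y → go left; D < V → go left; D < U → go left; D < R → go left; D < Q → go left; D < O → go left; D < M → go left; D < I → go left; D < G → go left; D < F → go left. Place as left child of F.
Insert B: B < Z → go left; B < Y → go left; B < V → go left; B < U → go left; B < R → go left; B < Q → go left; B < O → go left; B < M → go left; B < I → go left; B < G → go left; B < F → go left; B < D → go left. Place as left child of D.

Leaves: B, L — 2 in total.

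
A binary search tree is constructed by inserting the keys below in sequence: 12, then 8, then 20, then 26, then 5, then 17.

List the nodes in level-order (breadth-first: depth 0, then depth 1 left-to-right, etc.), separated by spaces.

Insert 12: tree is empty, so 12 becomes the root.
Insert 8: 8 < 12 → go left. Place as left child of 12.
Insert 20: 20 > 12 → go right. Place as right child of 12.
Insert 26: 26 > 12 → go right; 26 > 20 → go right. Place as right child of 20.
Insert 5: 5 < 12 → go left; 5 < 8 → go left. Place as left child of 8.
Insert 17: 17 > 12 → go right; 17 < 20 → go left. Place as left child of 20.

12 8 20 5 17 26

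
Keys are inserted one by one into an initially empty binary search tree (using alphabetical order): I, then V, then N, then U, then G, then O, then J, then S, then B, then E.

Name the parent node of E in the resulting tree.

B

I: root
V: right child of I (depth 1)
N: left child of V (depth 2)
U: right child of N (depth 3)
G: left child of I (depth 1)
O: left child of U (depth 4)
J: left child of N (depth 3)
S: right child of O (depth 5)
B: left child of G (depth 2)
E: right child of B (depth 3)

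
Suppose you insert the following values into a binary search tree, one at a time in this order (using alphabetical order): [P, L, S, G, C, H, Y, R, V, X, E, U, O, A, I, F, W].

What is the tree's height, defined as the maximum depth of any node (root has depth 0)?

Insert P: tree is empty, so P becomes the root.
Insert L: L < P → go left. Place as left child of P.
Insert S: S > P → go right. Place as right child of P.
Insert G: G < P → go left; G < L → go left. Place as left child of L.
Insert C: C < P → go left; C < L → go left; C < G → go left. Place as left child of G.
Insert H: H < P → go left; H < L → go left; H > G → go right. Place as right child of G.
Insert Y: Y > P → go right; Y > S → go right. Place as right child of S.
Insert R: R > P → go right; R < S → go left. Place as left child of S.
Insert V: V > P → go right; V > S → go right; V < Y → go left. Place as left child of Y.
Insert X: X > P → go right; X > S → go right; X < Y → go left; X > V → go right. Place as right child of V.
Insert E: E < P → go left; E < L → go left; E < G → go left; E > C → go right. Place as right child of C.
Insert U: U > P → go right; U > S → go right; U < Y → go left; U < V → go left. Place as left child of V.
Insert O: O < P → go left; O > L → go right. Place as right child of L.
Insert A: A < P → go left; A < L → go left; A < G → go left; A < C → go left. Place as left child of C.
Insert I: I < P → go left; I < L → go left; I > G → go right; I > H → go right. Place as right child of H.
Insert F: F < P → go left; F < L → go left; F < G → go left; F > C → go right; F > E → go right. Place as right child of E.
Insert W: W > P → go right; W > S → go right; W < Y → go left; W > V → go right; W < X → go left. Place as left child of X.

The deepest node is F at depth 5.

5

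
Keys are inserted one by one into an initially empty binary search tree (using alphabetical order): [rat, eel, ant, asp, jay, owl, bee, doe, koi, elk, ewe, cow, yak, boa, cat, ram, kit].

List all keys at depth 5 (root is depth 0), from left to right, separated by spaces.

Insert rat: tree is empty, so rat becomes the root.
Insert eel: eel < rat → go left. Place as left child of rat.
Insert ant: ant < rat → go left; ant < eel → go left. Place as left child of eel.
Insert asp: asp < rat → go left; asp < eel → go left; asp > ant → go right. Place as right child of ant.
Insert jay: jay < rat → go left; jay > eel → go right. Place as right child of eel.
Insert owl: owl < rat → go left; owl > eel → go right; owl > jay → go right. Place as right child of jay.
Insert bee: bee < rat → go left; bee < eel → go left; bee > ant → go right; bee > asp → go right. Place as right child of asp.
Insert doe: doe < rat → go left; doe < eel → go left; doe > ant → go right; doe > asp → go right; doe > bee → go right. Place as right child of bee.
Insert koi: koi < rat → go left; koi > eel → go right; koi > jay → go right; koi < owl → go left. Place as left child of owl.
Insert elk: elk < rat → go left; elk > eel → go right; elk < jay → go left. Place as left child of jay.
Insert ewe: ewe < rat → go left; ewe > eel → go right; ewe < jay → go left; ewe > elk → go right. Place as right child of elk.
Insert cow: cow < rat → go left; cow < eel → go left; cow > ant → go right; cow > asp → go right; cow > bee → go right; cow < doe → go left. Place as left child of doe.
Insert yak: yak > rat → go right. Place as right child of rat.
Insert boa: boa < rat → go left; boa < eel → go left; boa > ant → go right; boa > asp → go right; boa > bee → go right; boa < doe → go left; boa < cow → go left. Place as left child of cow.
Insert cat: cat < rat → go left; cat < eel → go left; cat > ant → go right; cat > asp → go right; cat > bee → go right; cat < doe → go left; cat < cow → go left; cat > boa → go right. Place as right child of boa.
Insert ram: ram < rat → go left; ram > eel → go right; ram > jay → go right; ram > owl → go right. Place as right child of owl.
Insert kit: kit < rat → go left; kit > eel → go right; kit > jay → go right; kit < owl → go left; kit < koi → go left. Place as left child of koi.

doe kit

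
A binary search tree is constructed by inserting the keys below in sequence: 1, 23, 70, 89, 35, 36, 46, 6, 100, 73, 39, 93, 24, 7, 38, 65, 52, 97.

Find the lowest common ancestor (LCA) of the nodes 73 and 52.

70

Resulting structure (node: left, right):
  1: L=–, R=23
  23: L=6, R=70
  70: L=35, R=89
  89: L=73, R=100
  35: L=24, R=36
  36: L=–, R=46
  46: L=39, R=65
  6: L=–, R=7
  100: L=93, R=–
  73: L=–, R=–
  39: L=38, R=–
  93: L=–, R=97
  24: L=–, R=–
  7: L=–, R=–
  38: L=–, R=–
  65: L=52, R=–
  52: L=–, R=–
  97: L=–, R=–

Path to 73: 1 → 23 → 70 → 89 → 73
Path to 52: 1 → 23 → 70 → 35 → 36 → 46 → 65 → 52
The paths share a prefix ending at 70, then split left and right.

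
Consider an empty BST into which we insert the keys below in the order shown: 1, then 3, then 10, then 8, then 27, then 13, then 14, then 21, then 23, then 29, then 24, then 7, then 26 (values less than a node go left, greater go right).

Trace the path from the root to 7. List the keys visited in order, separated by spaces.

Insert 1: tree is empty, so 1 becomes the root.
Insert 3: 3 > 1 → go right. Place as right child of 1.
Insert 10: 10 > 1 → go right; 10 > 3 → go right. Place as right child of 3.
Insert 8: 8 > 1 → go right; 8 > 3 → go right; 8 < 10 → go left. Place as left child of 10.
Insert 27: 27 > 1 → go right; 27 > 3 → go right; 27 > 10 → go right. Place as right child of 10.
Insert 13: 13 > 1 → go right; 13 > 3 → go right; 13 > 10 → go right; 13 < 27 → go left. Place as left child of 27.
Insert 14: 14 > 1 → go right; 14 > 3 → go right; 14 > 10 → go right; 14 < 27 → go left; 14 > 13 → go right. Place as right child of 13.
Insert 21: 21 > 1 → go right; 21 > 3 → go right; 21 > 10 → go right; 21 < 27 → go left; 21 > 13 → go right; 21 > 14 → go right. Place as right child of 14.
Insert 23: 23 > 1 → go right; 23 > 3 → go right; 23 > 10 → go right; 23 < 27 → go left; 23 > 13 → go right; 23 > 14 → go right; 23 > 21 → go right. Place as right child of 21.
Insert 29: 29 > 1 → go right; 29 > 3 → go right; 29 > 10 → go right; 29 > 27 → go right. Place as right child of 27.
Insert 24: 24 > 1 → go right; 24 > 3 → go right; 24 > 10 → go right; 24 < 27 → go left; 24 > 13 → go right; 24 > 14 → go right; 24 > 21 → go right; 24 > 23 → go right. Place as right child of 23.
Insert 7: 7 > 1 → go right; 7 > 3 → go right; 7 < 10 → go left; 7 < 8 → go left. Place as left child of 8.
Insert 26: 26 > 1 → go right; 26 > 3 → go right; 26 > 10 → go right; 26 < 27 → go left; 26 > 13 → go right; 26 > 14 → go right; 26 > 21 → go right; 26 > 23 → go right; 26 > 24 → go right. Place as right child of 24.

1 3 10 8 7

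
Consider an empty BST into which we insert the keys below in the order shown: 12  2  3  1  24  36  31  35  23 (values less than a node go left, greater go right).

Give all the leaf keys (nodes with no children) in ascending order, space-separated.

1 3 23 35

Resulting structure (node: left, right):
  12: L=2, R=24
  2: L=1, R=3
  3: L=–, R=–
  1: L=–, R=–
  24: L=23, R=36
  36: L=31, R=–
  31: L=–, R=35
  35: L=–, R=–
  23: L=–, R=–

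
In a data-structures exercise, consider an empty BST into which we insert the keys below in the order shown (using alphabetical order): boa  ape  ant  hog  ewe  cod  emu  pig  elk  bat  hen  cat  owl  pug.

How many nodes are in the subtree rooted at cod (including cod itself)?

4

Insert boa: tree is empty, so boa becomes the root.
Insert ape: ape < boa → go left. Place as left child of boa.
Insert ant: ant < boa → go left; ant < ape → go left. Place as left child of ape.
Insert hog: hog > boa → go right. Place as right child of boa.
Insert ewe: ewe > boa → go right; ewe < hog → go left. Place as left child of hog.
Insert cod: cod > boa → go right; cod < hog → go left; cod < ewe → go left. Place as left child of ewe.
Insert emu: emu > boa → go right; emu < hog → go left; emu < ewe → go left; emu > cod → go right. Place as right child of cod.
Insert pig: pig > boa → go right; pig > hog → go right. Place as right child of hog.
Insert elk: elk > boa → go right; elk < hog → go left; elk < ewe → go left; elk > cod → go right; elk < emu → go left. Place as left child of emu.
Insert bat: bat < boa → go left; bat > ape → go right. Place as right child of ape.
Insert hen: hen > boa → go right; hen < hog → go left; hen > ewe → go right. Place as right child of ewe.
Insert cat: cat > boa → go right; cat < hog → go left; cat < ewe → go left; cat < cod → go left. Place as left child of cod.
Insert owl: owl > boa → go right; owl > hog → go right; owl < pig → go left. Place as left child of pig.
Insert pug: pug > boa → go right; pug > hog → go right; pug > pig → go right. Place as right child of pig.

Subtree rooted at cod contains: cod, cat, emu, elk — 4 nodes.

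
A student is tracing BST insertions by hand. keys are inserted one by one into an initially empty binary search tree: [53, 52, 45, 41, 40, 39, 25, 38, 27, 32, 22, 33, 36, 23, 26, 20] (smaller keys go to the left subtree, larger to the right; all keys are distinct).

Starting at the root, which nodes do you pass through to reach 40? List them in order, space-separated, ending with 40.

53 52 45 41 40

Resulting structure (node: left, right):
  53: L=52, R=–
  52: L=45, R=–
  45: L=41, R=–
  41: L=40, R=–
  40: L=39, R=–
  39: L=25, R=–
  25: L=22, R=38
  38: L=27, R=–
  27: L=26, R=32
  32: L=–, R=33
  22: L=20, R=23
  33: L=–, R=36
  36: L=–, R=–
  23: L=–, R=–
  26: L=–, R=–
  20: L=–, R=–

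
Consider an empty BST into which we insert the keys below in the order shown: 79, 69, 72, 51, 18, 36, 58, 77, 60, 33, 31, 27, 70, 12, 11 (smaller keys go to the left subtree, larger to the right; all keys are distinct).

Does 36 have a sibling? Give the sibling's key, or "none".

12

Insert 79: tree is empty, so 79 becomes the root.
Insert 69: 69 < 79 → go left. Place as left child of 79.
Insert 72: 72 < 79 → go left; 72 > 69 → go right. Place as right child of 69.
Insert 51: 51 < 79 → go left; 51 < 69 → go left. Place as left child of 69.
Insert 18: 18 < 79 → go left; 18 < 69 → go left; 18 < 51 → go left. Place as left child of 51.
Insert 36: 36 < 79 → go left; 36 < 69 → go left; 36 < 51 → go left; 36 > 18 → go right. Place as right child of 18.
Insert 58: 58 < 79 → go left; 58 < 69 → go left; 58 > 51 → go right. Place as right child of 51.
Insert 77: 77 < 79 → go left; 77 > 69 → go right; 77 > 72 → go right. Place as right child of 72.
Insert 60: 60 < 79 → go left; 60 < 69 → go left; 60 > 51 → go right; 60 > 58 → go right. Place as right child of 58.
Insert 33: 33 < 79 → go left; 33 < 69 → go left; 33 < 51 → go left; 33 > 18 → go right; 33 < 36 → go left. Place as left child of 36.
Insert 31: 31 < 79 → go left; 31 < 69 → go left; 31 < 51 → go left; 31 > 18 → go right; 31 < 36 → go left; 31 < 33 → go left. Place as left child of 33.
Insert 27: 27 < 79 → go left; 27 < 69 → go left; 27 < 51 → go left; 27 > 18 → go right; 27 < 36 → go left; 27 < 33 → go left; 27 < 31 → go left. Place as left child of 31.
Insert 70: 70 < 79 → go left; 70 > 69 → go right; 70 < 72 → go left. Place as left child of 72.
Insert 12: 12 < 79 → go left; 12 < 69 → go left; 12 < 51 → go left; 12 < 18 → go left. Place as left child of 18.
Insert 11: 11 < 79 → go left; 11 < 69 → go left; 11 < 51 → go left; 11 < 18 → go left; 11 < 12 → go left. Place as left child of 12.

36's parent is 18; the other child of 18 is 12.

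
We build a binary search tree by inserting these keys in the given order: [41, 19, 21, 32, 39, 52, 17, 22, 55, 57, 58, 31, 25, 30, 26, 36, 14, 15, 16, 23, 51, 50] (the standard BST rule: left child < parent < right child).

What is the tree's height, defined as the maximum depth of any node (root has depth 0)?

8

Resulting structure (node: left, right):
  41: L=19, R=52
  19: L=17, R=21
  21: L=–, R=32
  32: L=22, R=39
  39: L=36, R=–
  52: L=51, R=55
  17: L=14, R=–
  22: L=–, R=31
  55: L=–, R=57
  57: L=–, R=58
  58: L=–, R=–
  31: L=25, R=–
  25: L=23, R=30
  30: L=26, R=–
  26: L=–, R=–
  36: L=–, R=–
  14: L=–, R=15
  15: L=–, R=16
  16: L=–, R=–
  23: L=–, R=–
  51: L=50, R=–
  50: L=–, R=–

The deepest node is 26 at depth 8.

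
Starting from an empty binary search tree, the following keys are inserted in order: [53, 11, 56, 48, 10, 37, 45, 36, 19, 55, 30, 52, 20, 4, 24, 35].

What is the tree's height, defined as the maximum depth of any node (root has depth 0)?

53: root
11: left child of 53 (depth 1)
56: right child of 53 (depth 1)
48: right child of 11 (depth 2)
10: left child of 11 (depth 2)
37: left child of 48 (depth 3)
45: right child of 37 (depth 4)
36: left child of 37 (depth 4)
19: left child of 36 (depth 5)
55: left child of 56 (depth 2)
30: right child of 19 (depth 6)
52: right child of 48 (depth 3)
20: left child of 30 (depth 7)
4: left child of 10 (depth 3)
24: right child of 20 (depth 8)
35: right child of 30 (depth 7)

The deepest node is 24 at depth 8.

8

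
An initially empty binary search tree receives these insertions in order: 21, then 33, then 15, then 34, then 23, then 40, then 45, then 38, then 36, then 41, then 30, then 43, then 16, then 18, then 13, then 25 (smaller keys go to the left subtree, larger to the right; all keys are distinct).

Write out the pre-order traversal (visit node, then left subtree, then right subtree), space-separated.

21 15 13 16 18 33 23 30 25 34 40 38 36 45 41 43

Resulting structure (node: left, right):
  21: L=15, R=33
  33: L=23, R=34
  15: L=13, R=16
  34: L=–, R=40
  23: L=–, R=30
  40: L=38, R=45
  45: L=41, R=–
  38: L=36, R=–
  36: L=–, R=–
  41: L=–, R=43
  30: L=25, R=–
  43: L=–, R=–
  16: L=–, R=18
  18: L=–, R=–
  13: L=–, R=–
  25: L=–, R=–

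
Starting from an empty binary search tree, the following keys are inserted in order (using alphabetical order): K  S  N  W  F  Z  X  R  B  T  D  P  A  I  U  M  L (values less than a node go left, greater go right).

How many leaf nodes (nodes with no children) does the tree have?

Insert K: tree is empty, so K becomes the root.
Insert S: S > K → go right. Place as right child of K.
Insert N: N > K → go right; N < S → go left. Place as left child of S.
Insert W: W > K → go right; W > S → go right. Place as right child of S.
Insert F: F < K → go left. Place as left child of K.
Insert Z: Z > K → go right; Z > S → go right; Z > W → go right. Place as right child of W.
Insert X: X > K → go right; X > S → go right; X > W → go right; X < Z → go left. Place as left child of Z.
Insert R: R > K → go right; R < S → go left; R > N → go right. Place as right child of N.
Insert B: B < K → go left; B < F → go left. Place as left child of F.
Insert T: T > K → go right; T > S → go right; T < W → go left. Place as left child of W.
Insert D: D < K → go left; D < F → go left; D > B → go right. Place as right child of B.
Insert P: P > K → go right; P < S → go left; P > N → go right; P < R → go left. Place as left child of R.
Insert A: A < K → go left; A < F → go left; A < B → go left. Place as left child of B.
Insert I: I < K → go left; I > F → go right. Place as right child of F.
Insert U: U > K → go right; U > S → go right; U < W → go left; U > T → go right. Place as right child of T.
Insert M: M > K → go right; M < S → go left; M < N → go left. Place as left child of N.
Insert L: L > K → go right; L < S → go left; L < N → go left; L < M → go left. Place as left child of M.

Leaves: A, D, I, L, P, U, X — 7 in total.

7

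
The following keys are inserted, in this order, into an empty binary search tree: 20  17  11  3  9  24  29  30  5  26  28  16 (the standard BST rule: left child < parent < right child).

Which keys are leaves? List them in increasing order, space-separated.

Insert 20: tree is empty, so 20 becomes the root.
Insert 17: 17 < 20 → go left. Place as left child of 20.
Insert 11: 11 < 20 → go left; 11 < 17 → go left. Place as left child of 17.
Insert 3: 3 < 20 → go left; 3 < 17 → go left; 3 < 11 → go left. Place as left child of 11.
Insert 9: 9 < 20 → go left; 9 < 17 → go left; 9 < 11 → go left; 9 > 3 → go right. Place as right child of 3.
Insert 24: 24 > 20 → go right. Place as right child of 20.
Insert 29: 29 > 20 → go right; 29 > 24 → go right. Place as right child of 24.
Insert 30: 30 > 20 → go right; 30 > 24 → go right; 30 > 29 → go right. Place as right child of 29.
Insert 5: 5 < 20 → go left; 5 < 17 → go left; 5 < 11 → go left; 5 > 3 → go right; 5 < 9 → go left. Place as left child of 9.
Insert 26: 26 > 20 → go right; 26 > 24 → go right; 26 < 29 → go left. Place as left child of 29.
Insert 28: 28 > 20 → go right; 28 > 24 → go right; 28 < 29 → go left; 28 > 26 → go right. Place as right child of 26.
Insert 16: 16 < 20 → go left; 16 < 17 → go left; 16 > 11 → go right. Place as right child of 11.

5 16 28 30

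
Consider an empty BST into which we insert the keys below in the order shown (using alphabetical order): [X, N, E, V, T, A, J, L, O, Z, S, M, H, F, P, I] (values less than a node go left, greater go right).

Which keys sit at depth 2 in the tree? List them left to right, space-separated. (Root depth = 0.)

Insert X: tree is empty, so X becomes the root.
Insert N: N < X → go left. Place as left child of X.
Insert E: E < X → go left; E < N → go left. Place as left child of N.
Insert V: V < X → go left; V > N → go right. Place as right child of N.
Insert T: T < X → go left; T > N → go right; T < V → go left. Place as left child of V.
Insert A: A < X → go left; A < N → go left; A < E → go left. Place as left child of E.
Insert J: J < X → go left; J < N → go left; J > E → go right. Place as right child of E.
Insert L: L < X → go left; L < N → go left; L > E → go right; L > J → go right. Place as right child of J.
Insert O: O < X → go left; O > N → go right; O < V → go left; O < T → go left. Place as left child of T.
Insert Z: Z > X → go right. Place as right child of X.
Insert S: S < X → go left; S > N → go right; S < V → go left; S < T → go left; S > O → go right. Place as right child of O.
Insert M: M < X → go left; M < N → go left; M > E → go right; M > J → go right; M > L → go right. Place as right child of L.
Insert H: H < X → go left; H < N → go left; H > E → go right; H < J → go left. Place as left child of J.
Insert F: F < X → go left; F < N → go left; F > E → go right; F < J → go left; F < H → go left. Place as left child of H.
Insert P: P < X → go left; P > N → go right; P < V → go left; P < T → go left; P > O → go right; P < S → go left. Place as left child of S.
Insert I: I < X → go left; I < N → go left; I > E → go right; I < J → go left; I > H → go right. Place as right child of H.

E V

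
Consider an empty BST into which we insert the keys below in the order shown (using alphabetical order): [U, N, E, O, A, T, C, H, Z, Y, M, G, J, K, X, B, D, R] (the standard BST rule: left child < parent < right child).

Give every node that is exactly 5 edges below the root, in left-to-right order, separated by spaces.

Insert U: tree is empty, so U becomes the root.
Insert N: N < U → go left. Place as left child of U.
Insert E: E < U → go left; E < N → go left. Place as left child of N.
Insert O: O < U → go left; O > N → go right. Place as right child of N.
Insert A: A < U → go left; A < N → go left; A < E → go left. Place as left child of E.
Insert T: T < U → go left; T > N → go right; T > O → go right. Place as right child of O.
Insert C: C < U → go left; C < N → go left; C < E → go left; C > A → go right. Place as right child of A.
Insert H: H < U → go left; H < N → go left; H > E → go right. Place as right child of E.
Insert Z: Z > U → go right. Place as right child of U.
Insert Y: Y > U → go right; Y < Z → go left. Place as left child of Z.
Insert M: M < U → go left; M < N → go left; M > E → go right; M > H → go right. Place as right child of H.
Insert G: G < U → go left; G < N → go left; G > E → go right; G < H → go left. Place as left child of H.
Insert J: J < U → go left; J < N → go left; J > E → go right; J > H → go right; J < M → go left. Place as left child of M.
Insert K: K < U → go left; K < N → go left; K > E → go right; K > H → go right; K < M → go left; K > J → go right. Place as right child of J.
Insert X: X > U → go right; X < Z → go left; X < Y → go left. Place as left child of Y.
Insert B: B < U → go left; B < N → go left; B < E → go left; B > A → go right; B < C → go left. Place as left child of C.
Insert D: D < U → go left; D < N → go left; D < E → go left; D > A → go right; D > C → go right. Place as right child of C.
Insert R: R < U → go left; R > N → go right; R > O → go right; R < T → go left. Place as left child of T.

B D J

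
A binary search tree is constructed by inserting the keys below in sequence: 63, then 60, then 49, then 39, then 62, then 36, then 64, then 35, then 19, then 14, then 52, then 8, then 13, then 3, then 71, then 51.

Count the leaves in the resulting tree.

5

63: root
60: left child of 63 (depth 1)
49: left child of 60 (depth 2)
39: left child of 49 (depth 3)
62: right child of 60 (depth 2)
36: left child of 39 (depth 4)
64: right child of 63 (depth 1)
35: left child of 36 (depth 5)
19: left child of 35 (depth 6)
14: left child of 19 (depth 7)
52: right child of 49 (depth 3)
8: left child of 14 (depth 8)
13: right child of 8 (depth 9)
3: left child of 8 (depth 9)
71: right child of 64 (depth 2)
51: left child of 52 (depth 4)

Leaves: 3, 13, 51, 62, 71 — 5 in total.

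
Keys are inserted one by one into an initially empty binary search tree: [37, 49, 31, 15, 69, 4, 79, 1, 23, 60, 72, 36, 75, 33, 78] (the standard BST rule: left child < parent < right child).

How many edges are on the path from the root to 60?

3

Insert 37: tree is empty, so 37 becomes the root.
Insert 49: 49 > 37 → go right. Place as right child of 37.
Insert 31: 31 < 37 → go left. Place as left child of 37.
Insert 15: 15 < 37 → go left; 15 < 31 → go left. Place as left child of 31.
Insert 69: 69 > 37 → go right; 69 > 49 → go right. Place as right child of 49.
Insert 4: 4 < 37 → go left; 4 < 31 → go left; 4 < 15 → go left. Place as left child of 15.
Insert 79: 79 > 37 → go right; 79 > 49 → go right; 79 > 69 → go right. Place as right child of 69.
Insert 1: 1 < 37 → go left; 1 < 31 → go left; 1 < 15 → go left; 1 < 4 → go left. Place as left child of 4.
Insert 23: 23 < 37 → go left; 23 < 31 → go left; 23 > 15 → go right. Place as right child of 15.
Insert 60: 60 > 37 → go right; 60 > 49 → go right; 60 < 69 → go left. Place as left child of 69.
Insert 72: 72 > 37 → go right; 72 > 49 → go right; 72 > 69 → go right; 72 < 79 → go left. Place as left child of 79.
Insert 36: 36 < 37 → go left; 36 > 31 → go right. Place as right child of 31.
Insert 75: 75 > 37 → go right; 75 > 49 → go right; 75 > 69 → go right; 75 < 79 → go left; 75 > 72 → go right. Place as right child of 72.
Insert 33: 33 < 37 → go left; 33 > 31 → go right; 33 < 36 → go left. Place as left child of 36.
Insert 78: 78 > 37 → go right; 78 > 49 → go right; 78 > 69 → go right; 78 < 79 → go left; 78 > 72 → go right; 78 > 75 → go right. Place as right child of 75.

Path to 60: 37 → 49 → 69 → 60, which is 3 edges.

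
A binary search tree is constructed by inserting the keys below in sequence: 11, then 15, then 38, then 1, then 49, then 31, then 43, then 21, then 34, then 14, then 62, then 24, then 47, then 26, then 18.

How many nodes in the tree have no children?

7

Insert 11: tree is empty, so 11 becomes the root.
Insert 15: 15 > 11 → go right. Place as right child of 11.
Insert 38: 38 > 11 → go right; 38 > 15 → go right. Place as right child of 15.
Insert 1: 1 < 11 → go left. Place as left child of 11.
Insert 49: 49 > 11 → go right; 49 > 15 → go right; 49 > 38 → go right. Place as right child of 38.
Insert 31: 31 > 11 → go right; 31 > 15 → go right; 31 < 38 → go left. Place as left child of 38.
Insert 43: 43 > 11 → go right; 43 > 15 → go right; 43 > 38 → go right; 43 < 49 → go left. Place as left child of 49.
Insert 21: 21 > 11 → go right; 21 > 15 → go right; 21 < 38 → go left; 21 < 31 → go left. Place as left child of 31.
Insert 34: 34 > 11 → go right; 34 > 15 → go right; 34 < 38 → go left; 34 > 31 → go right. Place as right child of 31.
Insert 14: 14 > 11 → go right; 14 < 15 → go left. Place as left child of 15.
Insert 62: 62 > 11 → go right; 62 > 15 → go right; 62 > 38 → go right; 62 > 49 → go right. Place as right child of 49.
Insert 24: 24 > 11 → go right; 24 > 15 → go right; 24 < 38 → go left; 24 < 31 → go left; 24 > 21 → go right. Place as right child of 21.
Insert 47: 47 > 11 → go right; 47 > 15 → go right; 47 > 38 → go right; 47 < 49 → go left; 47 > 43 → go right. Place as right child of 43.
Insert 26: 26 > 11 → go right; 26 > 15 → go right; 26 < 38 → go left; 26 < 31 → go left; 26 > 21 → go right; 26 > 24 → go right. Place as right child of 24.
Insert 18: 18 > 11 → go right; 18 > 15 → go right; 18 < 38 → go left; 18 < 31 → go left; 18 < 21 → go left. Place as left child of 21.

Leaves: 1, 14, 18, 26, 34, 47, 62 — 7 in total.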